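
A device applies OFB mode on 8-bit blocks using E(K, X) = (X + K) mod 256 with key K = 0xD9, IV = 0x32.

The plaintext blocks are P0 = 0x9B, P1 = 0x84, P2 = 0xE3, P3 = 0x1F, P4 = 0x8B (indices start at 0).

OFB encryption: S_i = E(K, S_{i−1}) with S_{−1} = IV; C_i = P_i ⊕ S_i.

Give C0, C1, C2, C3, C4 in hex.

C0 = 0x90, C1 = 0x60, C2 = 0x5E, C3 = 0x89, C4 = 0xE4

C0: S = E(K, 0x32) = 0x0B; 0x9B ⊕ 0x0B = 0x90.
C1: S = E(K, 0x0B) = 0xE4; 0x84 ⊕ 0xE4 = 0x60.
C2: S = E(K, 0xE4) = 0xBD; 0xE3 ⊕ 0xBD = 0x5E.
C3: S = E(K, 0xBD) = 0x96; 0x1F ⊕ 0x96 = 0x89.
C4: S = E(K, 0x96) = 0x6F; 0x8B ⊕ 0x6F = 0xE4.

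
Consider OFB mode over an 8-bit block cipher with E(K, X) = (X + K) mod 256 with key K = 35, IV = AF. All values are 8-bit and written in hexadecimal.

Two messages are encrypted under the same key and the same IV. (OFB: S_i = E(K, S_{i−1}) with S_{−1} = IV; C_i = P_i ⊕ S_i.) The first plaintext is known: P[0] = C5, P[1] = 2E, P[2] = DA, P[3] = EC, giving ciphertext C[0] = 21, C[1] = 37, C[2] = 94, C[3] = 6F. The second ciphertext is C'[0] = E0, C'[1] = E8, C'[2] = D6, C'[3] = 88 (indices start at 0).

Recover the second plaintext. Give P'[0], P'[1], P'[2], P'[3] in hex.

In OFB with a reused IV, both messages share the same keystream S_i, so C_i ⊕ C'_i = P_i ⊕ P'_i and thus P'_i = P_i ⊕ C_i ⊕ C'_i.
P'[0]: C5 ⊕ 21 ⊕ E0 = 04.
P'[1]: 2E ⊕ 37 ⊕ E8 = F1.
P'[2]: DA ⊕ 94 ⊕ D6 = 98.
P'[3]: EC ⊕ 6F ⊕ 88 = 0B.

P'[0] = 04, P'[1] = F1, P'[2] = 98, P'[3] = 0B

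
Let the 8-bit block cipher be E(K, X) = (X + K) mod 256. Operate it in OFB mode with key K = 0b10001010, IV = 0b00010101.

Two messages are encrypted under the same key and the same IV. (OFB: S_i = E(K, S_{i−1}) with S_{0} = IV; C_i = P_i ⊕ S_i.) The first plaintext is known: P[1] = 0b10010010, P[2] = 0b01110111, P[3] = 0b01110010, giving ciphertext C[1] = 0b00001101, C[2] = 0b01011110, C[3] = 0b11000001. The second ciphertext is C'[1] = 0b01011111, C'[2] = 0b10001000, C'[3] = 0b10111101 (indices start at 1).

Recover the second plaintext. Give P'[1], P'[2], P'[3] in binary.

P'[1] = 0b11000000, P'[2] = 0b10100001, P'[3] = 0b00001110

In OFB with a reused IV, both messages share the same keystream S_i, so C_i ⊕ C'_i = P_i ⊕ P'_i and thus P'_i = P_i ⊕ C_i ⊕ C'_i.
P'[1]: 0b10010010 ⊕ 0b00001101 ⊕ 0b01011111 = 0b11000000.
P'[2]: 0b01110111 ⊕ 0b01011110 ⊕ 0b10001000 = 0b10100001.
P'[3]: 0b01110010 ⊕ 0b11000001 ⊕ 0b10111101 = 0b00001110.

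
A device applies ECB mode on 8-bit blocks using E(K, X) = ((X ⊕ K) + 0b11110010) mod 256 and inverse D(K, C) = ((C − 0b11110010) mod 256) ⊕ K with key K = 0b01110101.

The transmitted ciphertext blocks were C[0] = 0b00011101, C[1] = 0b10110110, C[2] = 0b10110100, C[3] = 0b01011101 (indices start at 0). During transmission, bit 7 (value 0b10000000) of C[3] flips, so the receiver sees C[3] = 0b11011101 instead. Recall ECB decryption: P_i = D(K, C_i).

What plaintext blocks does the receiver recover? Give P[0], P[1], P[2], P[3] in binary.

P[0] = 0b01011110, P[1] = 0b10110001, P[2] = 0b10110111, P[3] = 0b10011110

Only C[3] changed, to 0b11011101. In ECB, a change in C_i affects only P_i. Decrypting the received ciphertext:
P[0]: D(K, 0b00011101) = 0b01011110.
P[1]: D(K, 0b10110110) = 0b10110001.
P[2]: D(K, 0b10110100) = 0b10110111.
P[3]: D(K, 0b11011101) = 0b10011110.
Blocks that differ from the original plaintext: P[3].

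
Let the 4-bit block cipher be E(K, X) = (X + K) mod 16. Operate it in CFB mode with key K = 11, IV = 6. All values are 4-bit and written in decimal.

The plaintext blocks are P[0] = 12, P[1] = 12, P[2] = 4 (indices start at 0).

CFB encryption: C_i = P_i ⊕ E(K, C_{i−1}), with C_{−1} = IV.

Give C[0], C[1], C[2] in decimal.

C[0]: E(K, 6) = 1; 12 ⊕ 1 = 13.
C[1]: E(K, 13) = 8; 12 ⊕ 8 = 4.
C[2]: E(K, 4) = 15; 4 ⊕ 15 = 11.

C[0] = 13, C[1] = 4, C[2] = 11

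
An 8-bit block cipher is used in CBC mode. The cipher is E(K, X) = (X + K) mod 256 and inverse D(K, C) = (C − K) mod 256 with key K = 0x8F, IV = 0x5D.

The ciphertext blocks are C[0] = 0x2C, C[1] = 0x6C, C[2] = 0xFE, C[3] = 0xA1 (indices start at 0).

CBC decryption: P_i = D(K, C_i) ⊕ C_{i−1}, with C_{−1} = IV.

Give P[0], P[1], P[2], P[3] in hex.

P[0] = 0xC0, P[1] = 0xF1, P[2] = 0x03, P[3] = 0xEC

P[0]: D(K, 0x2C) = 0x9D; 0x9D ⊕ 0x5D = 0xC0.
P[1]: D(K, 0x6C) = 0xDD; 0xDD ⊕ 0x2C = 0xF1.
P[2]: D(K, 0xFE) = 0x6F; 0x6F ⊕ 0x6C = 0x03.
P[3]: D(K, 0xA1) = 0x12; 0x12 ⊕ 0xFE = 0xEC.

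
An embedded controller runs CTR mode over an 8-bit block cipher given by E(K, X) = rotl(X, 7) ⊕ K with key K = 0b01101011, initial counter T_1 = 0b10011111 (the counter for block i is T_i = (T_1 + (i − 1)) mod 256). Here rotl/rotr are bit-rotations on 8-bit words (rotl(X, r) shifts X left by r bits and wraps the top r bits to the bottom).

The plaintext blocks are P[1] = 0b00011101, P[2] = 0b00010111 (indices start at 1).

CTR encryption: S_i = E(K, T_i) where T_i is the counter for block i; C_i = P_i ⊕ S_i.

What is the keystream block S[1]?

0b10100100

C[1]: T = 0b10011111, S = E(K, T) = 0b10100100; 0b00011101 ⊕ 0b10100100 = 0b10111001.
So S[1] = 0b10100100.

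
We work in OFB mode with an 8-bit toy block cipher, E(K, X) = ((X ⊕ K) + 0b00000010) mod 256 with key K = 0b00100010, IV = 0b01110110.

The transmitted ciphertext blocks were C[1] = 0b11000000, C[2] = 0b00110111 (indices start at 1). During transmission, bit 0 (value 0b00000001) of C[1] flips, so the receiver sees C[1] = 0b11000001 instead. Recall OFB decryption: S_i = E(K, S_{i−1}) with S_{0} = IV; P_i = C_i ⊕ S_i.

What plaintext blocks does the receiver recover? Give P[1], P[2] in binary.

P[1] = 0b10010111, P[2] = 0b01000001

Only C[1] changed, to 0b11000001. In OFB, a change in C_i flips the same bit in P_i only; the keystream is unaffected. Decrypting the received ciphertext:
P[1]: S = E(K, 0b01110110) = 0b01010110; 0b11000001 ⊕ 0b01010110 = 0b10010111.
P[2]: S = E(K, 0b01010110) = 0b01110110; 0b00110111 ⊕ 0b01110110 = 0b01000001.
Blocks that differ from the original plaintext: P[1].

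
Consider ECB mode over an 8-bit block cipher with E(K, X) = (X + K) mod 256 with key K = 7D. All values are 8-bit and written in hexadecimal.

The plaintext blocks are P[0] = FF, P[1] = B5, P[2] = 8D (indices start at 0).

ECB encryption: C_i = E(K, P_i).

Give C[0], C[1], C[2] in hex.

C[0]: E(K, FF) = 7C.
C[1]: E(K, B5) = 32.
C[2]: E(K, 8D) = 0A.

C[0] = 7C, C[1] = 32, C[2] = 0A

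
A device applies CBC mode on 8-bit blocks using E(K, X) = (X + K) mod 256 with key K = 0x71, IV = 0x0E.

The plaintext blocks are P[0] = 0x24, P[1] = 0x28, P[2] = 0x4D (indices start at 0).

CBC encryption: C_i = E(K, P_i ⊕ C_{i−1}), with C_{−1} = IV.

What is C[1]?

C[1] = 0x24

C[0]: P[0] ⊕ 0x0E = 0x2A; E(K, 0x2A) = 0x9B.
C[1]: P[1] ⊕ 0x9B = 0xB3; E(K, 0xB3) = 0x24.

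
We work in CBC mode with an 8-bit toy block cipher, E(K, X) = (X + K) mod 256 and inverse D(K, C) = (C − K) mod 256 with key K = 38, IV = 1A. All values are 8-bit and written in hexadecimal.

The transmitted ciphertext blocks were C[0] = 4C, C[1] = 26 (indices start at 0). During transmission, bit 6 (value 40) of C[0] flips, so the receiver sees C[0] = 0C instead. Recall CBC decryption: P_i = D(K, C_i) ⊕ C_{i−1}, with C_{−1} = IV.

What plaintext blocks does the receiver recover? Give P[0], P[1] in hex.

Only C[0] changed, to 0C. In CBC, a change in C_i garbles P_i and flips the same bit in P_{i+1}. Decrypting the received ciphertext:
P[0]: D(K, 0C) = D4; D4 ⊕ 1A = CE.
P[1]: D(K, 26) = EE; EE ⊕ 0C = E2.
Blocks that differ from the original plaintext: P[0], P[1].

P[0] = CE, P[1] = E2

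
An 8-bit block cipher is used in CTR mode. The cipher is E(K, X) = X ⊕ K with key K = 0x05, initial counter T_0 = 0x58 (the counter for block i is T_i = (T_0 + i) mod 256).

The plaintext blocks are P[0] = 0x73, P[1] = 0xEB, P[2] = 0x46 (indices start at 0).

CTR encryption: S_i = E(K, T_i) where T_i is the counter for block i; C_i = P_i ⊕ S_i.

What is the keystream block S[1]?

0x5C

C[0]: T = 0x58, S = E(K, T) = 0x5D; 0x73 ⊕ 0x5D = 0x2E.
C[1]: T = 0x59, S = E(K, T) = 0x5C; 0xEB ⊕ 0x5C = 0xB7.
So S[1] = 0x5C.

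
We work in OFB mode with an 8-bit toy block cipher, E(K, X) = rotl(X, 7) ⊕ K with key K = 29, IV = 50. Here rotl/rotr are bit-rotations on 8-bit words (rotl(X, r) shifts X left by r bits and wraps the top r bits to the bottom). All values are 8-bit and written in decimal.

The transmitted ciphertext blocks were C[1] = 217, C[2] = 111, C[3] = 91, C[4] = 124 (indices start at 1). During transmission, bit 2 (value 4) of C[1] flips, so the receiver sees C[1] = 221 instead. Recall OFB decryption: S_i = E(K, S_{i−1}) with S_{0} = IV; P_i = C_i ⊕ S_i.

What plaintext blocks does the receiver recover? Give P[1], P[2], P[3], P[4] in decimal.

Only C[1] changed, to 221. In OFB, a change in C_i flips the same bit in P_i only; the keystream is unaffected. Decrypting the received ciphertext:
P[1]: S = E(K, 50) = 4; 221 ⊕ 4 = 217.
P[2]: S = E(K, 4) = 31; 111 ⊕ 31 = 112.
P[3]: S = E(K, 31) = 146; 91 ⊕ 146 = 201.
P[4]: S = E(K, 146) = 84; 124 ⊕ 84 = 40.
Blocks that differ from the original plaintext: P[1].

P[1] = 217, P[2] = 112, P[3] = 201, P[4] = 40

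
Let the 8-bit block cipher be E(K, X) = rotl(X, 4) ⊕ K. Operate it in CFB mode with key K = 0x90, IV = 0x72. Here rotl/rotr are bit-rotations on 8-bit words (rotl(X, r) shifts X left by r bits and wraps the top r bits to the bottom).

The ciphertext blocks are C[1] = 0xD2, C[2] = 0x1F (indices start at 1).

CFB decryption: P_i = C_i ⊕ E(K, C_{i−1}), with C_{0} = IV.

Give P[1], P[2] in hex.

P[1] = 0x65, P[2] = 0xA2

P[1]: E(K, 0x72) = 0xB7; 0xD2 ⊕ 0xB7 = 0x65.
P[2]: E(K, 0xD2) = 0xBD; 0x1F ⊕ 0xBD = 0xA2.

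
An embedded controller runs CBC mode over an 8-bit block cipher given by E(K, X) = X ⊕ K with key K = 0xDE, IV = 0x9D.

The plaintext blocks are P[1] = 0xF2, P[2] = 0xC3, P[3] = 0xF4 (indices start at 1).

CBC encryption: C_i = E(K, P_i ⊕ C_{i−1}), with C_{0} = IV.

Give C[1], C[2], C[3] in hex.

C[1]: P[1] ⊕ 0x9D = 0x6F; E(K, 0x6F) = 0xB1.
C[2]: P[2] ⊕ 0xB1 = 0x72; E(K, 0x72) = 0xAC.
C[3]: P[3] ⊕ 0xAC = 0x58; E(K, 0x58) = 0x86.

C[1] = 0xB1, C[2] = 0xAC, C[3] = 0x86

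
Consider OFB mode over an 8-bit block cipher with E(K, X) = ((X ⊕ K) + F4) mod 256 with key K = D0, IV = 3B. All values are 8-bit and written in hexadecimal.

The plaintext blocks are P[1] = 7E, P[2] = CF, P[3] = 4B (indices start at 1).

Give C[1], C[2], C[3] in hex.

OFB encryption: S_i = E(K, S_{i−1}) with S_{0} = IV; C_i = P_i ⊕ S_i.
C[1]: S = E(K, 3B) = DF; 7E ⊕ DF = A1.
C[2]: S = E(K, DF) = 03; CF ⊕ 03 = CC.
C[3]: S = E(K, 03) = C7; 4B ⊕ C7 = 8C.

C[1] = A1, C[2] = CC, C[3] = 8C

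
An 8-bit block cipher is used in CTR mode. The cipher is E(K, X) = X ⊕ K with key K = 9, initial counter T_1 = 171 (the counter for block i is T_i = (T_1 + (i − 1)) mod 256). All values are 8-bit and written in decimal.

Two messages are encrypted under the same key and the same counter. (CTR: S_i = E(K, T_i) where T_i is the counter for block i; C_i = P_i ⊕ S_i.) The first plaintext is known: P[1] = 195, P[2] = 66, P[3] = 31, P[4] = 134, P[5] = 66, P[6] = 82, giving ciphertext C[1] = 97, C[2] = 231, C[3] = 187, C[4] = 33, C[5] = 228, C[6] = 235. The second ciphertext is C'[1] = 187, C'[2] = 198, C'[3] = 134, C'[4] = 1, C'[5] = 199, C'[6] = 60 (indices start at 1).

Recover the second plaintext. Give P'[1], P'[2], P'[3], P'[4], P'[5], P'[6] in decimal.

In CTR with a reused counter, both messages share the same keystream S_i, so C_i ⊕ C'_i = P_i ⊕ P'_i and thus P'_i = P_i ⊕ C_i ⊕ C'_i.
P'[1]: 195 ⊕ 97 ⊕ 187 = 25.
P'[2]: 66 ⊕ 231 ⊕ 198 = 99.
P'[3]: 31 ⊕ 187 ⊕ 134 = 34.
P'[4]: 134 ⊕ 33 ⊕ 1 = 166.
P'[5]: 66 ⊕ 228 ⊕ 199 = 97.
P'[6]: 82 ⊕ 235 ⊕ 60 = 133.

P'[1] = 25, P'[2] = 99, P'[3] = 34, P'[4] = 166, P'[5] = 97, P'[6] = 133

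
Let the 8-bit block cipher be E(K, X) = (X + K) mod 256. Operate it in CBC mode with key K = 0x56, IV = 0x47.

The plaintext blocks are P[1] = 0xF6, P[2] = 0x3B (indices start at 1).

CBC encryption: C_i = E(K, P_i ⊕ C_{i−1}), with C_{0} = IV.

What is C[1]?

C[1]: P[1] ⊕ 0x47 = 0xB1; E(K, 0xB1) = 0x07.

C[1] = 0x07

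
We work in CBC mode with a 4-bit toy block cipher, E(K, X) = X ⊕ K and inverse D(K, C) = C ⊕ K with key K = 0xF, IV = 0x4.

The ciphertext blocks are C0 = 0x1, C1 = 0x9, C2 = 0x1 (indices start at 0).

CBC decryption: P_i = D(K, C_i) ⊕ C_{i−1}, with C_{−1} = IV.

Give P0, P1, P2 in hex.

P0 = 0xA, P1 = 0x7, P2 = 0x7

P0: D(K, 0x1) = 0xE; 0xE ⊕ 0x4 = 0xA.
P1: D(K, 0x9) = 0x6; 0x6 ⊕ 0x1 = 0x7.
P2: D(K, 0x1) = 0xE; 0xE ⊕ 0x9 = 0x7.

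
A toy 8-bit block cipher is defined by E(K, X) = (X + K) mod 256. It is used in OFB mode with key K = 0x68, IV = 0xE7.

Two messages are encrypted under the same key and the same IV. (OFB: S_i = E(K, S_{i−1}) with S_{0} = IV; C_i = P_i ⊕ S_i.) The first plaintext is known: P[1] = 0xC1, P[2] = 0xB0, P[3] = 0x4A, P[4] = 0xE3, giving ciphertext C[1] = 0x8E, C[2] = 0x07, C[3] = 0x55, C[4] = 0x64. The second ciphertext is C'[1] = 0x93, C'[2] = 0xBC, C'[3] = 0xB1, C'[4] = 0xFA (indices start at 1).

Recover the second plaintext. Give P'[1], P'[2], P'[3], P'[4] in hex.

P'[1] = 0xDC, P'[2] = 0x0B, P'[3] = 0xAE, P'[4] = 0x7D

In OFB with a reused IV, both messages share the same keystream S_i, so C_i ⊕ C'_i = P_i ⊕ P'_i and thus P'_i = P_i ⊕ C_i ⊕ C'_i.
P'[1]: 0xC1 ⊕ 0x8E ⊕ 0x93 = 0xDC.
P'[2]: 0xB0 ⊕ 0x07 ⊕ 0xBC = 0x0B.
P'[3]: 0x4A ⊕ 0x55 ⊕ 0xB1 = 0xAE.
P'[4]: 0xE3 ⊕ 0x64 ⊕ 0xFA = 0x7D.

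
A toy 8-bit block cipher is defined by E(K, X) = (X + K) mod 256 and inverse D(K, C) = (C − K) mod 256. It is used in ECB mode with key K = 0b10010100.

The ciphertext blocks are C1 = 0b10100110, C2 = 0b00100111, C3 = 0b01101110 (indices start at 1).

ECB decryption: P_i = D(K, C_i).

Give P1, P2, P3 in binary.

P1 = 0b00010010, P2 = 0b10010011, P3 = 0b11011010

P1: D(K, 0b10100110) = 0b00010010.
P2: D(K, 0b00100111) = 0b10010011.
P3: D(K, 0b01101110) = 0b11011010.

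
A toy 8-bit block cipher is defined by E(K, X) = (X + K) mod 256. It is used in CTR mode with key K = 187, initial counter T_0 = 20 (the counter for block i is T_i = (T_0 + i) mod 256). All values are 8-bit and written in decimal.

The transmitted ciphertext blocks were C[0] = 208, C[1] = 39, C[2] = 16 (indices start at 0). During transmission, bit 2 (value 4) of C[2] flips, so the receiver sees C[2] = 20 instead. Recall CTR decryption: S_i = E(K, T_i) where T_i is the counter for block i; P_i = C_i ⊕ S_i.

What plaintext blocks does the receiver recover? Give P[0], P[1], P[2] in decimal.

P[0] = 31, P[1] = 247, P[2] = 197

Only C[2] changed, to 20. In CTR, a change in C_i flips the same bit in P_i only; the keystream is unaffected. Decrypting the received ciphertext:
P[0]: T = 20, S = E(K, T) = 207; 208 ⊕ 207 = 31.
P[1]: T = 21, S = E(K, T) = 208; 39 ⊕ 208 = 247.
P[2]: T = 22, S = E(K, T) = 209; 20 ⊕ 209 = 197.
Blocks that differ from the original plaintext: P[2].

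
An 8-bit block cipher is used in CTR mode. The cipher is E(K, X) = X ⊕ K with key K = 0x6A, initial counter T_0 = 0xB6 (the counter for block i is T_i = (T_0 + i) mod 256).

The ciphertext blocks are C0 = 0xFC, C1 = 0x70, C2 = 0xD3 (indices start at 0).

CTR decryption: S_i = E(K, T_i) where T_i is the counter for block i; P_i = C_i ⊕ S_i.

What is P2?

P2: T = 0xB8, S = E(K, T) = 0xD2; 0xD3 ⊕ 0xD2 = 0x01.

P2 = 0x01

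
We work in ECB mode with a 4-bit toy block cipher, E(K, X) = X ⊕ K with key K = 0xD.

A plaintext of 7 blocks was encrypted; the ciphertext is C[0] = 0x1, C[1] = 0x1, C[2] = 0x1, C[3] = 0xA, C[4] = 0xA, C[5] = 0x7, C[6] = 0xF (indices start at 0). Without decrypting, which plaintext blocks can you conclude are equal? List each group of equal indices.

P[0] = P[1] = P[2]; P[3] = P[4]

ECB encrypts each block independently with the same key, so equal ciphertext blocks imply equal plaintext blocks.
C[0] = C[1] = C[2] = 0x1, so P[0] = P[1] = P[2].
C[3] = C[4] = 0xA, so P[3] = P[4].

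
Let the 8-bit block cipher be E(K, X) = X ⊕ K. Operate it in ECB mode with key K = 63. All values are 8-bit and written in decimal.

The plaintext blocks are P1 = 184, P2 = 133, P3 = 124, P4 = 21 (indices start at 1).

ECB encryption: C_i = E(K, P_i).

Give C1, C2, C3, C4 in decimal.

C1 = 135, C2 = 186, C3 = 67, C4 = 42

C1: E(K, 184) = 135.
C2: E(K, 133) = 186.
C3: E(K, 124) = 67.
C4: E(K, 21) = 42.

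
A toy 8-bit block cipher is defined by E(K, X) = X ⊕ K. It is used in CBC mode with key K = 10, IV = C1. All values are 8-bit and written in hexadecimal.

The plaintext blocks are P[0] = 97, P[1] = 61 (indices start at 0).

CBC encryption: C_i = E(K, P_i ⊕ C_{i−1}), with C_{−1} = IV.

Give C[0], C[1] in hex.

C[0] = 46, C[1] = 37

C[0]: P[0] ⊕ C1 = 56; E(K, 56) = 46.
C[1]: P[1] ⊕ 46 = 27; E(K, 27) = 37.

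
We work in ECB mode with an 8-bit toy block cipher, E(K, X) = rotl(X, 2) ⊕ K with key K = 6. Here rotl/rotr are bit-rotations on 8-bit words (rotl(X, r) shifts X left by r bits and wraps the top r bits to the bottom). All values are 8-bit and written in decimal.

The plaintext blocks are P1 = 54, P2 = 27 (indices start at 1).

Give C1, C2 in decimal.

ECB encryption: C_i = E(K, P_i).
C1: E(K, 54) = 222.
C2: E(K, 27) = 106.

C1 = 222, C2 = 106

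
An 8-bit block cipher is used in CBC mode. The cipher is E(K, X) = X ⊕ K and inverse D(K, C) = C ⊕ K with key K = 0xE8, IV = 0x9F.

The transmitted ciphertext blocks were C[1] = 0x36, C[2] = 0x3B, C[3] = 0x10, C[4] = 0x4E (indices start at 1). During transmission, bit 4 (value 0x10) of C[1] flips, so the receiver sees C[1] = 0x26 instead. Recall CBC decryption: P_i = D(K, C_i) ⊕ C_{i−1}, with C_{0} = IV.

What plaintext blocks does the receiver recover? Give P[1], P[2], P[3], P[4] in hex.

P[1] = 0x51, P[2] = 0xF5, P[3] = 0xC3, P[4] = 0xB6

Only C[1] changed, to 0x26. In CBC, a change in C_i garbles P_i and flips the same bit in P_{i+1}. Decrypting the received ciphertext:
P[1]: D(K, 0x26) = 0xCE; 0xCE ⊕ 0x9F = 0x51.
P[2]: D(K, 0x3B) = 0xD3; 0xD3 ⊕ 0x26 = 0xF5.
P[3]: D(K, 0x10) = 0xF8; 0xF8 ⊕ 0x3B = 0xC3.
P[4]: D(K, 0x4E) = 0xA6; 0xA6 ⊕ 0x10 = 0xB6.
Blocks that differ from the original plaintext: P[1], P[2].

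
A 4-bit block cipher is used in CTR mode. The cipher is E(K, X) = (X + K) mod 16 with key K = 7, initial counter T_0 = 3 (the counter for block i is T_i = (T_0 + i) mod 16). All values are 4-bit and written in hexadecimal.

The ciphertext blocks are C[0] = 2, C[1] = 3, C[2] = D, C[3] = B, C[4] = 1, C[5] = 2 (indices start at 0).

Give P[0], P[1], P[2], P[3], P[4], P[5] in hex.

P[0] = 8, P[1] = 8, P[2] = 1, P[3] = 6, P[4] = F, P[5] = D

CTR decryption: S_i = E(K, T_i) where T_i is the counter for block i; P_i = C_i ⊕ S_i.
P[0]: T = 3, S = E(K, T) = A; 2 ⊕ A = 8.
P[1]: T = 4, S = E(K, T) = B; 3 ⊕ B = 8.
P[2]: T = 5, S = E(K, T) = C; D ⊕ C = 1.
P[3]: T = 6, S = E(K, T) = D; B ⊕ D = 6.
P[4]: T = 7, S = E(K, T) = E; 1 ⊕ E = F.
P[5]: T = 8, S = E(K, T) = F; 2 ⊕ F = D.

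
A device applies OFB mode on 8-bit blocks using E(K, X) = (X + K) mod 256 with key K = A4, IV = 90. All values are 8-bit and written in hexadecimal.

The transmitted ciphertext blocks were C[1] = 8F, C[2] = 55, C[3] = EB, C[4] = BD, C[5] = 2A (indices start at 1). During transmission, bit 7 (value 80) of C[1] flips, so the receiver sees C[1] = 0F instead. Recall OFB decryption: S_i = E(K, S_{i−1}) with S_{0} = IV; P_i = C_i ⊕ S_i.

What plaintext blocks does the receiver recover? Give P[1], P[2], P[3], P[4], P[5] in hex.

P[1] = 3B, P[2] = 8D, P[3] = 97, P[4] = 9D, P[5] = EE

Only C[1] changed, to 0F. In OFB, a change in C_i flips the same bit in P_i only; the keystream is unaffected. Decrypting the received ciphertext:
P[1]: S = E(K, 90) = 34; 0F ⊕ 34 = 3B.
P[2]: S = E(K, 34) = D8; 55 ⊕ D8 = 8D.
P[3]: S = E(K, D8) = 7C; EB ⊕ 7C = 97.
P[4]: S = E(K, 7C) = 20; BD ⊕ 20 = 9D.
P[5]: S = E(K, 20) = C4; 2A ⊕ C4 = EE.
Blocks that differ from the original plaintext: P[1].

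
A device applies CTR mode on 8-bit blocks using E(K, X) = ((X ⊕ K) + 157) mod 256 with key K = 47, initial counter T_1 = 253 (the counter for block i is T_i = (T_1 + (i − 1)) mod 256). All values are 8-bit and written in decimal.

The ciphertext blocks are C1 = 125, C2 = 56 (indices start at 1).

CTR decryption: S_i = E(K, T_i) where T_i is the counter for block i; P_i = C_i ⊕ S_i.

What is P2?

P2: T = 254, S = E(K, T) = 110; 56 ⊕ 110 = 86.

P2 = 86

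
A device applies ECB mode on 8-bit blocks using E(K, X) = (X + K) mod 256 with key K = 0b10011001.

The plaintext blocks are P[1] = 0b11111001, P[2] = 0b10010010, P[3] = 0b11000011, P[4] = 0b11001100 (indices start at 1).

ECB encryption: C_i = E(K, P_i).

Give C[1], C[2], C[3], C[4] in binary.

C[1]: E(K, 0b11111001) = 0b10010010.
C[2]: E(K, 0b10010010) = 0b00101011.
C[3]: E(K, 0b11000011) = 0b01011100.
C[4]: E(K, 0b11001100) = 0b01100101.

C[1] = 0b10010010, C[2] = 0b00101011, C[3] = 0b01011100, C[4] = 0b01100101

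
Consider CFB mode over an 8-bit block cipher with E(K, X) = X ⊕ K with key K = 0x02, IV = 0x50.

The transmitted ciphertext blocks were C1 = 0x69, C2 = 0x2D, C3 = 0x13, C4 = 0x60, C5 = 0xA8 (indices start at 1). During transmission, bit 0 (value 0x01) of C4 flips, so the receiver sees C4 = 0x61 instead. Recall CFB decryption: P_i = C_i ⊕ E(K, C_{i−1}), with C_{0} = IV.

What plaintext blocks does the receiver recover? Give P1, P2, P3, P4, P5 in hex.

Only C4 changed, to 0x61. In CFB, a change in C_i flips the same bit in P_i and garbles P_{i+1}. Decrypting the received ciphertext:
P1: E(K, 0x50) = 0x52; 0x69 ⊕ 0x52 = 0x3B.
P2: E(K, 0x69) = 0x6B; 0x2D ⊕ 0x6B = 0x46.
P3: E(K, 0x2D) = 0x2F; 0x13 ⊕ 0x2F = 0x3C.
P4: E(K, 0x13) = 0x11; 0x61 ⊕ 0x11 = 0x70.
P5: E(K, 0x61) = 0x63; 0xA8 ⊕ 0x63 = 0xCB.
Blocks that differ from the original plaintext: P4, P5.

P1 = 0x3B, P2 = 0x46, P3 = 0x3C, P4 = 0x70, P5 = 0xCB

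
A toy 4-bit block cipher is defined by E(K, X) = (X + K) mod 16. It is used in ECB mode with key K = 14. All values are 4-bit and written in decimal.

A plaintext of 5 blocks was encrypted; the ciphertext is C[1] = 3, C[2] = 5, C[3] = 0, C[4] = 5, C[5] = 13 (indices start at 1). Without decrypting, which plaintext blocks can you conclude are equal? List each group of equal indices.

P[2] = P[4]

ECB encrypts each block independently with the same key, so equal ciphertext blocks imply equal plaintext blocks.
C[2] = C[4] = 5, so P[2] = P[4].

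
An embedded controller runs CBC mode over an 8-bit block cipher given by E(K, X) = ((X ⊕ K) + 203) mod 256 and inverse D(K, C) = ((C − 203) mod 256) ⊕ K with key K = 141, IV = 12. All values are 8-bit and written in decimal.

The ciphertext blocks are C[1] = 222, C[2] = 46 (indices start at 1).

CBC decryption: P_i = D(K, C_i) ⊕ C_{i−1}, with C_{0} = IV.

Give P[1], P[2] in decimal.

P[1] = 146, P[2] = 48

P[1]: D(K, 222) = 158; 158 ⊕ 12 = 146.
P[2]: D(K, 46) = 238; 238 ⊕ 222 = 48.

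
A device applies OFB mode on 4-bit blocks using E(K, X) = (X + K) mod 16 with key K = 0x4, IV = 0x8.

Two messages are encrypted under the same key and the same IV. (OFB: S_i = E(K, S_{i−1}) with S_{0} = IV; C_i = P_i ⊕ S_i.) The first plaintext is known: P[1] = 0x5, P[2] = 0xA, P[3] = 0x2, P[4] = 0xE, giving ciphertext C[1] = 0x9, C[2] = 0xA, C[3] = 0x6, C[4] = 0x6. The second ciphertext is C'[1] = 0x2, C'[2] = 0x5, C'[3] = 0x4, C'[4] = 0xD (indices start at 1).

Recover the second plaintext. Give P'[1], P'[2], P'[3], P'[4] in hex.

P'[1] = 0xE, P'[2] = 0x5, P'[3] = 0x0, P'[4] = 0x5

In OFB with a reused IV, both messages share the same keystream S_i, so C_i ⊕ C'_i = P_i ⊕ P'_i and thus P'_i = P_i ⊕ C_i ⊕ C'_i.
P'[1]: 0x5 ⊕ 0x9 ⊕ 0x2 = 0xE.
P'[2]: 0xA ⊕ 0xA ⊕ 0x5 = 0x5.
P'[3]: 0x2 ⊕ 0x6 ⊕ 0x4 = 0x0.
P'[4]: 0xE ⊕ 0x6 ⊕ 0xD = 0x5.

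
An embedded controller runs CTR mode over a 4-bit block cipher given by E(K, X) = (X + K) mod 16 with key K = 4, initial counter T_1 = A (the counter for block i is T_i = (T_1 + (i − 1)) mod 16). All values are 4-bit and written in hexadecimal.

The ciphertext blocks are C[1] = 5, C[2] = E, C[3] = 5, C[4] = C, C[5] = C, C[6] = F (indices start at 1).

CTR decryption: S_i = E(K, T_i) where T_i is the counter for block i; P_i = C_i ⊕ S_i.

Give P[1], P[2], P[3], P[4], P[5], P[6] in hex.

P[1] = B, P[2] = 1, P[3] = 5, P[4] = D, P[5] = E, P[6] = C

P[1]: T = A, S = E(K, T) = E; 5 ⊕ E = B.
P[2]: T = B, S = E(K, T) = F; E ⊕ F = 1.
P[3]: T = C, S = E(K, T) = 0; 5 ⊕ 0 = 5.
P[4]: T = D, S = E(K, T) = 1; C ⊕ 1 = D.
P[5]: T = E, S = E(K, T) = 2; C ⊕ 2 = E.
P[6]: T = F, S = E(K, T) = 3; F ⊕ 3 = C.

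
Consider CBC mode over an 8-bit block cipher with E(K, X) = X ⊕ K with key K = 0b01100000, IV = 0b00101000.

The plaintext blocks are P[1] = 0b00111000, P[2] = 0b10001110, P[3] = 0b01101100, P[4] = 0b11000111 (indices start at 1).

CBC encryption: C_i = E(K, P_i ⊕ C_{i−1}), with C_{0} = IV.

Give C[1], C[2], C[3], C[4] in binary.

C[1]: P[1] ⊕ 0b00101000 = 0b00010000; E(K, 0b00010000) = 0b01110000.
C[2]: P[2] ⊕ 0b01110000 = 0b11111110; E(K, 0b11111110) = 0b10011110.
C[3]: P[3] ⊕ 0b10011110 = 0b11110010; E(K, 0b11110010) = 0b10010010.
C[4]: P[4] ⊕ 0b10010010 = 0b01010101; E(K, 0b01010101) = 0b00110101.

C[1] = 0b01110000, C[2] = 0b10011110, C[3] = 0b10010010, C[4] = 0b00110101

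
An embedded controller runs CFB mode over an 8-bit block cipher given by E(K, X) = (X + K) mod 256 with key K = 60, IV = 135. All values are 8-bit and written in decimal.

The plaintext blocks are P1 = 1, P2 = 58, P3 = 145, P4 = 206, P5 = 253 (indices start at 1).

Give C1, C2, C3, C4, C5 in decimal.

C1 = 194, C2 = 196, C3 = 145, C4 = 3, C5 = 194

CFB encryption: C_i = P_i ⊕ E(K, C_{i−1}), with C_{0} = IV.
C1: E(K, 135) = 195; 1 ⊕ 195 = 194.
C2: E(K, 194) = 254; 58 ⊕ 254 = 196.
C3: E(K, 196) = 0; 145 ⊕ 0 = 145.
C4: E(K, 145) = 205; 206 ⊕ 205 = 3.
C5: E(K, 3) = 63; 253 ⊕ 63 = 194.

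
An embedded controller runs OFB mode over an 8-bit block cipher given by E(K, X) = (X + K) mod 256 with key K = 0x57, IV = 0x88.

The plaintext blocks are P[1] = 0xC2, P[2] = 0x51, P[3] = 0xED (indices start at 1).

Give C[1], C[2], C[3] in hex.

C[1] = 0x1D, C[2] = 0x67, C[3] = 0x60

OFB encryption: S_i = E(K, S_{i−1}) with S_{0} = IV; C_i = P_i ⊕ S_i.
C[1]: S = E(K, 0x88) = 0xDF; 0xC2 ⊕ 0xDF = 0x1D.
C[2]: S = E(K, 0xDF) = 0x36; 0x51 ⊕ 0x36 = 0x67.
C[3]: S = E(K, 0x36) = 0x8D; 0xED ⊕ 0x8D = 0x60.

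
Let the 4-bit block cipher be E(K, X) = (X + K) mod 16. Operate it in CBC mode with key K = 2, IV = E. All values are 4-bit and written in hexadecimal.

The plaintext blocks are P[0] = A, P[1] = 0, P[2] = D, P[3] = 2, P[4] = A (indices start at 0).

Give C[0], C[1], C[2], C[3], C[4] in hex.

CBC encryption: C_i = E(K, P_i ⊕ C_{i−1}), with C_{−1} = IV.
C[0]: P[0] ⊕ E = 4; E(K, 4) = 6.
C[1]: P[1] ⊕ 6 = 6; E(K, 6) = 8.
C[2]: P[2] ⊕ 8 = 5; E(K, 5) = 7.
C[3]: P[3] ⊕ 7 = 5; E(K, 5) = 7.
C[4]: P[4] ⊕ 7 = D; E(K, D) = F.

C[0] = 6, C[1] = 8, C[2] = 7, C[3] = 7, C[4] = F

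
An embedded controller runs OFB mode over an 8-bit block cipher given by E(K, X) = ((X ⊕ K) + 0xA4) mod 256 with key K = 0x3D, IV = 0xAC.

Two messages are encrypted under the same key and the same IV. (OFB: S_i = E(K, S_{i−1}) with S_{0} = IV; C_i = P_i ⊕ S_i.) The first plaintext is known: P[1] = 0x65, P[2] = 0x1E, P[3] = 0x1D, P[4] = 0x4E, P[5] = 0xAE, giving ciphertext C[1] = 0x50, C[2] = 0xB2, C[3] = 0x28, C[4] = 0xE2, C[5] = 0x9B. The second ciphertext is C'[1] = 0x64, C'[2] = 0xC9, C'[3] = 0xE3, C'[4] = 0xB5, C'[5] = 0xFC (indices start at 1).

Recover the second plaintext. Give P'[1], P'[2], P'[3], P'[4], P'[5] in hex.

P'[1] = 0x51, P'[2] = 0x65, P'[3] = 0xD6, P'[4] = 0x19, P'[5] = 0xC9

In OFB with a reused IV, both messages share the same keystream S_i, so C_i ⊕ C'_i = P_i ⊕ P'_i and thus P'_i = P_i ⊕ C_i ⊕ C'_i.
P'[1]: 0x65 ⊕ 0x50 ⊕ 0x64 = 0x51.
P'[2]: 0x1E ⊕ 0xB2 ⊕ 0xC9 = 0x65.
P'[3]: 0x1D ⊕ 0x28 ⊕ 0xE3 = 0xD6.
P'[4]: 0x4E ⊕ 0xE2 ⊕ 0xB5 = 0x19.
P'[5]: 0xAE ⊕ 0x9B ⊕ 0xFC = 0xC9.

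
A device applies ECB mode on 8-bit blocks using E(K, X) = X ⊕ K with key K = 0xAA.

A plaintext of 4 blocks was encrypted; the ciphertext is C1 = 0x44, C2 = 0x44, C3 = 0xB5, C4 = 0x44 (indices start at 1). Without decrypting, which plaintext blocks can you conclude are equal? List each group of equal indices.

ECB encrypts each block independently with the same key, so equal ciphertext blocks imply equal plaintext blocks.
C1 = C2 = C4 = 0x44, so P1 = P2 = P4.

P1 = P2 = P4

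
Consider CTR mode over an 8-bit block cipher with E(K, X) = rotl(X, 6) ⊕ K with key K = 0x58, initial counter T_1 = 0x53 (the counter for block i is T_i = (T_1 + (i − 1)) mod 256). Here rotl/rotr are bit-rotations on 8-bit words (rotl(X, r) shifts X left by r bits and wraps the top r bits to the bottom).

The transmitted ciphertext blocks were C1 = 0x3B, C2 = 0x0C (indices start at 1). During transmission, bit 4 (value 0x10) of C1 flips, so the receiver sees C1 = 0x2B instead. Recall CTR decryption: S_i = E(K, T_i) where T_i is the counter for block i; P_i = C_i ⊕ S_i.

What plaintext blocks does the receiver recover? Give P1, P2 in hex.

P1 = 0xA7, P2 = 0x41

Only C1 changed, to 0x2B. In CTR, a change in C_i flips the same bit in P_i only; the keystream is unaffected. Decrypting the received ciphertext:
P1: T = 0x53, S = E(K, T) = 0x8C; 0x2B ⊕ 0x8C = 0xA7.
P2: T = 0x54, S = E(K, T) = 0x4D; 0x0C ⊕ 0x4D = 0x41.
Blocks that differ from the original plaintext: P1.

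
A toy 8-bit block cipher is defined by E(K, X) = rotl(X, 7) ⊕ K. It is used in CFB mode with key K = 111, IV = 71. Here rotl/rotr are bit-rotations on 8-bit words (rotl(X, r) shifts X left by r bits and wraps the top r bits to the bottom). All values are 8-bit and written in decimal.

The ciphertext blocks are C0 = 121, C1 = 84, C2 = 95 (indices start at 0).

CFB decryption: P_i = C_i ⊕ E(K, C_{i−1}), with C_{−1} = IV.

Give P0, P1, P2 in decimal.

P0 = 181, P1 = 135, P2 = 26

P0: E(K, 71) = 204; 121 ⊕ 204 = 181.
P1: E(K, 121) = 211; 84 ⊕ 211 = 135.
P2: E(K, 84) = 69; 95 ⊕ 69 = 26.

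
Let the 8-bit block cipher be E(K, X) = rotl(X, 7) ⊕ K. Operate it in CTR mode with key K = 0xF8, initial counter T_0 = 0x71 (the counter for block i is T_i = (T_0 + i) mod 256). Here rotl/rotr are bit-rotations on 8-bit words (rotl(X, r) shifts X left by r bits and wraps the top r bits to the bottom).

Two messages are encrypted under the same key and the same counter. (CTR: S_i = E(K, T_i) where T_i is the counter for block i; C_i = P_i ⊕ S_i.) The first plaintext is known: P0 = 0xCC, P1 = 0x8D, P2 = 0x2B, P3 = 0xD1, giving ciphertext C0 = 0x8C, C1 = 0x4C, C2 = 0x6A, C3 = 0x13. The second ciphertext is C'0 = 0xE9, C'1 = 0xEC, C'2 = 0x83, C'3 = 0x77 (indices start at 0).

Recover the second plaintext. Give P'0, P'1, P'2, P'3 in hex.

In CTR with a reused counter, both messages share the same keystream S_i, so C_i ⊕ C'_i = P_i ⊕ P'_i and thus P'_i = P_i ⊕ C_i ⊕ C'_i.
P'0: 0xCC ⊕ 0x8C ⊕ 0xE9 = 0xA9.
P'1: 0x8D ⊕ 0x4C ⊕ 0xEC = 0x2D.
P'2: 0x2B ⊕ 0x6A ⊕ 0x83 = 0xC2.
P'3: 0xD1 ⊕ 0x13 ⊕ 0x77 = 0xB5.

P'0 = 0xA9, P'1 = 0x2D, P'2 = 0xC2, P'3 = 0xB5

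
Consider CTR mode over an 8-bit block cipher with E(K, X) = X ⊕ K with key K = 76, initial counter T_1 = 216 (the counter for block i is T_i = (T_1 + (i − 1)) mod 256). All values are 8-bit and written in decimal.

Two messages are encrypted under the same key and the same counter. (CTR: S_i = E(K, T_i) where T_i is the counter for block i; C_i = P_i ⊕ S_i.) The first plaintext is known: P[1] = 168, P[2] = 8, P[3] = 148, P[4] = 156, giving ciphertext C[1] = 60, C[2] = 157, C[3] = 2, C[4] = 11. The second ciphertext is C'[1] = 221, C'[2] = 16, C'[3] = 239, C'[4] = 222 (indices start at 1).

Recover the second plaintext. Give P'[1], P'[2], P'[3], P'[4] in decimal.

P'[1] = 73, P'[2] = 133, P'[3] = 121, P'[4] = 73

In CTR with a reused counter, both messages share the same keystream S_i, so C_i ⊕ C'_i = P_i ⊕ P'_i and thus P'_i = P_i ⊕ C_i ⊕ C'_i.
P'[1]: 168 ⊕ 60 ⊕ 221 = 73.
P'[2]: 8 ⊕ 157 ⊕ 16 = 133.
P'[3]: 148 ⊕ 2 ⊕ 239 = 121.
P'[4]: 156 ⊕ 11 ⊕ 222 = 73.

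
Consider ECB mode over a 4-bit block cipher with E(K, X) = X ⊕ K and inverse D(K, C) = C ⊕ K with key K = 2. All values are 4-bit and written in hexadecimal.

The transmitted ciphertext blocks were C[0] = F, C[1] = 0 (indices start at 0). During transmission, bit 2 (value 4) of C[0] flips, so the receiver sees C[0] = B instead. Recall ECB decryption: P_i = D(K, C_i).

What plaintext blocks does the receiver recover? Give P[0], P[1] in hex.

Only C[0] changed, to B. In ECB, a change in C_i affects only P_i. Decrypting the received ciphertext:
P[0]: D(K, B) = 9.
P[1]: D(K, 0) = 2.
Blocks that differ from the original plaintext: P[0].

P[0] = 9, P[1] = 2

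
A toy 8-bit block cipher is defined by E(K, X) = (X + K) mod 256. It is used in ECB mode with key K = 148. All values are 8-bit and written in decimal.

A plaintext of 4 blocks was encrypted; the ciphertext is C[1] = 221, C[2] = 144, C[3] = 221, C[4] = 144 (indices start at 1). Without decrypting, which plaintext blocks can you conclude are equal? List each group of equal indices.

P[1] = P[3]; P[2] = P[4]

ECB encrypts each block independently with the same key, so equal ciphertext blocks imply equal plaintext blocks.
C[1] = C[3] = 221, so P[1] = P[3].
C[2] = C[4] = 144, so P[2] = P[4].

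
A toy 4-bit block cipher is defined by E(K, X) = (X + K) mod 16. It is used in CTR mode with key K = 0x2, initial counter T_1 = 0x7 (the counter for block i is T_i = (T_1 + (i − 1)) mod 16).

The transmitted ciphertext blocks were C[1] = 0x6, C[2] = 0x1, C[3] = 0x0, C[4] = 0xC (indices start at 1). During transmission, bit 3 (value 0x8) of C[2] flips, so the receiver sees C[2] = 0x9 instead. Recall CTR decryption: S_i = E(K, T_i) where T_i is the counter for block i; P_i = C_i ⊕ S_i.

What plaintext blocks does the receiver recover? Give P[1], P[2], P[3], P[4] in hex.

P[1] = 0xF, P[2] = 0x3, P[3] = 0xB, P[4] = 0x0

Only C[2] changed, to 0x9. In CTR, a change in C_i flips the same bit in P_i only; the keystream is unaffected. Decrypting the received ciphertext:
P[1]: T = 0x7, S = E(K, T) = 0x9; 0x6 ⊕ 0x9 = 0xF.
P[2]: T = 0x8, S = E(K, T) = 0xA; 0x9 ⊕ 0xA = 0x3.
P[3]: T = 0x9, S = E(K, T) = 0xB; 0x0 ⊕ 0xB = 0xB.
P[4]: T = 0xA, S = E(K, T) = 0xC; 0xC ⊕ 0xC = 0x0.
Blocks that differ from the original plaintext: P[2].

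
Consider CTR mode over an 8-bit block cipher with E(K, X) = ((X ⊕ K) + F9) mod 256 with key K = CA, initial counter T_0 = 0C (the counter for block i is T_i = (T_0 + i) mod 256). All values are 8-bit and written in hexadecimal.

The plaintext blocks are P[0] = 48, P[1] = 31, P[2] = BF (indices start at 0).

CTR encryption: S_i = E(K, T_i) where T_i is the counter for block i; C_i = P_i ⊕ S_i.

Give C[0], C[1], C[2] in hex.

C[0]: T = 0C, S = E(K, T) = BF; 48 ⊕ BF = F7.
C[1]: T = 0D, S = E(K, T) = C0; 31 ⊕ C0 = F1.
C[2]: T = 0E, S = E(K, T) = BD; BF ⊕ BD = 02.

C[0] = F7, C[1] = F1, C[2] = 02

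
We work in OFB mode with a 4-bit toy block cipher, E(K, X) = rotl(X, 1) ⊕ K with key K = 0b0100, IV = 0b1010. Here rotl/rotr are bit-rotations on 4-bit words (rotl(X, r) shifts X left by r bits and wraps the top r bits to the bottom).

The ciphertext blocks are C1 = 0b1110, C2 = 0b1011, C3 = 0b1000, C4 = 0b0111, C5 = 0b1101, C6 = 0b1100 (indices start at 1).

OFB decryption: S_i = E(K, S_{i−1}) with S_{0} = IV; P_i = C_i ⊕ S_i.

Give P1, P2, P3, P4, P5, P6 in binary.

P1 = 0b1111, P2 = 0b1101, P3 = 0b0000, P4 = 0b0010, P5 = 0b0011, P6 = 0b0101

P1: S = E(K, 0b1010) = 0b0001; 0b1110 ⊕ 0b0001 = 0b1111.
P2: S = E(K, 0b0001) = 0b0110; 0b1011 ⊕ 0b0110 = 0b1101.
P3: S = E(K, 0b0110) = 0b1000; 0b1000 ⊕ 0b1000 = 0b0000.
P4: S = E(K, 0b1000) = 0b0101; 0b0111 ⊕ 0b0101 = 0b0010.
P5: S = E(K, 0b0101) = 0b1110; 0b1101 ⊕ 0b1110 = 0b0011.
P6: S = E(K, 0b1110) = 0b1001; 0b1100 ⊕ 0b1001 = 0b0101.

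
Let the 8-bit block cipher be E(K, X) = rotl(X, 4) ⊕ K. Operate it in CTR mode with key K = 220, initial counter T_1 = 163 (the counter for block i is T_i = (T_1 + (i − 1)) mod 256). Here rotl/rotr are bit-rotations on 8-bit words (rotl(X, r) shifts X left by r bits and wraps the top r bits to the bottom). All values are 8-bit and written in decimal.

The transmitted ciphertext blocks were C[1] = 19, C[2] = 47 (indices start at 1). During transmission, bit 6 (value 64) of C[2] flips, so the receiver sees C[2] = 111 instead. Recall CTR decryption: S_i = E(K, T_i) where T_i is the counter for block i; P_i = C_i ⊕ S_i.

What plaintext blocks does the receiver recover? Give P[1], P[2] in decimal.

P[1] = 245, P[2] = 249

Only C[2] changed, to 111. In CTR, a change in C_i flips the same bit in P_i only; the keystream is unaffected. Decrypting the received ciphertext:
P[1]: T = 163, S = E(K, T) = 230; 19 ⊕ 230 = 245.
P[2]: T = 164, S = E(K, T) = 150; 111 ⊕ 150 = 249.
Blocks that differ from the original plaintext: P[2].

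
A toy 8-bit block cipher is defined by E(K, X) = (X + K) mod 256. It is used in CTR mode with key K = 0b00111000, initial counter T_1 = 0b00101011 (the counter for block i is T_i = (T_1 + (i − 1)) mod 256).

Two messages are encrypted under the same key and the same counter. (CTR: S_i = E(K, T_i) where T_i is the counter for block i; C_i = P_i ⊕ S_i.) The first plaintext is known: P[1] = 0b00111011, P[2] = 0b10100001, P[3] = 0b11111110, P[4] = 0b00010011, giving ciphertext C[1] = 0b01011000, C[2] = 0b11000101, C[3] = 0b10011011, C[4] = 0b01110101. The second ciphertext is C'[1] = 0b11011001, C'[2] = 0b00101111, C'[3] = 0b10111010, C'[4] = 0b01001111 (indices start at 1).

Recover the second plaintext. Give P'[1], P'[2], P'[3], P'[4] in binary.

P'[1] = 0b10111010, P'[2] = 0b01001011, P'[3] = 0b11011111, P'[4] = 0b00101001

In CTR with a reused counter, both messages share the same keystream S_i, so C_i ⊕ C'_i = P_i ⊕ P'_i and thus P'_i = P_i ⊕ C_i ⊕ C'_i.
P'[1]: 0b00111011 ⊕ 0b01011000 ⊕ 0b11011001 = 0b10111010.
P'[2]: 0b10100001 ⊕ 0b11000101 ⊕ 0b00101111 = 0b01001011.
P'[3]: 0b11111110 ⊕ 0b10011011 ⊕ 0b10111010 = 0b11011111.
P'[4]: 0b00010011 ⊕ 0b01110101 ⊕ 0b01001111 = 0b00101001.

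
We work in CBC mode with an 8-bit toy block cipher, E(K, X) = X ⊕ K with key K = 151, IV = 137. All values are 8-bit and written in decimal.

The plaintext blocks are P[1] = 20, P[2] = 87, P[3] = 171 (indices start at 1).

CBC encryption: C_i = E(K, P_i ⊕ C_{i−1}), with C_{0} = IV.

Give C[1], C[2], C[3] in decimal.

C[1]: P[1] ⊕ 137 = 157; E(K, 157) = 10.
C[2]: P[2] ⊕ 10 = 93; E(K, 93) = 202.
C[3]: P[3] ⊕ 202 = 97; E(K, 97) = 246.

C[1] = 10, C[2] = 202, C[3] = 246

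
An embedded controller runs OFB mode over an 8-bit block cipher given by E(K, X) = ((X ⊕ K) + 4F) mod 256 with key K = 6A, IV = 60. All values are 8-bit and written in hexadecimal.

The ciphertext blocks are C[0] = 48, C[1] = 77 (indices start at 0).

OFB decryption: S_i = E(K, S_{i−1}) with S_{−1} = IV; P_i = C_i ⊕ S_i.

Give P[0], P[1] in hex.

P[0]: S = E(K, 60) = 59; 48 ⊕ 59 = 11.
P[1]: S = E(K, 59) = 82; 77 ⊕ 82 = F5.

P[0] = 11, P[1] = F5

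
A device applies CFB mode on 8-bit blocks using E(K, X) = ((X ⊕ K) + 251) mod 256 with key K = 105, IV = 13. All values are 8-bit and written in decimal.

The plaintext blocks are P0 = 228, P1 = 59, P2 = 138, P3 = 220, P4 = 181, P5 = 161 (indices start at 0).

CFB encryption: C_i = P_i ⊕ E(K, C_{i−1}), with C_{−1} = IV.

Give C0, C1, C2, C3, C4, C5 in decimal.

C0 = 187, C1 = 246, C2 = 16, C3 = 168, C4 = 9, C5 = 250

C0: E(K, 13) = 95; 228 ⊕ 95 = 187.
C1: E(K, 187) = 205; 59 ⊕ 205 = 246.
C2: E(K, 246) = 154; 138 ⊕ 154 = 16.
C3: E(K, 16) = 116; 220 ⊕ 116 = 168.
C4: E(K, 168) = 188; 181 ⊕ 188 = 9.
C5: E(K, 9) = 91; 161 ⊕ 91 = 250.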